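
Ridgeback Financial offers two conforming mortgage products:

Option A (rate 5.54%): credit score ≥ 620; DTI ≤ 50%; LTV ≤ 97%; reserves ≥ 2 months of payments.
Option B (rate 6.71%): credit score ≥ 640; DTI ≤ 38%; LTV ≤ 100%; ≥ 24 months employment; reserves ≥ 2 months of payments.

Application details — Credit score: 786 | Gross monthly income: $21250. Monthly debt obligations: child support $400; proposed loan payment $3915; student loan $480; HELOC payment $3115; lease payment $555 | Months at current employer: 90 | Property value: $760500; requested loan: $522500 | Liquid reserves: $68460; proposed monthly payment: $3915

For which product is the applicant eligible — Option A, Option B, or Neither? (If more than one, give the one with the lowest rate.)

Total debts = (400 + 3,915 + 480 + 3,115 + 555) = 8,465; DTI = 8,465/21,250 = 39.8%.
LTV = 522,500/760,500 = 68.7%.
Reserves = 68,460/3,915 = 17.5 months.
Option A: score 786 ≥ 620; DTI 39.8% ≤ 50%; LTV 68.7% ≤ 97%; reserves 17.5 ≥ 2 mo → qualifies.
Option B: score 786 ≥ 640; DTI 39.8% > 38%; LTV 68.7% ≤ 100%; employment 90 ≥ 24 mo; reserves 17.5 ≥ 2 mo → does not qualify.

Option A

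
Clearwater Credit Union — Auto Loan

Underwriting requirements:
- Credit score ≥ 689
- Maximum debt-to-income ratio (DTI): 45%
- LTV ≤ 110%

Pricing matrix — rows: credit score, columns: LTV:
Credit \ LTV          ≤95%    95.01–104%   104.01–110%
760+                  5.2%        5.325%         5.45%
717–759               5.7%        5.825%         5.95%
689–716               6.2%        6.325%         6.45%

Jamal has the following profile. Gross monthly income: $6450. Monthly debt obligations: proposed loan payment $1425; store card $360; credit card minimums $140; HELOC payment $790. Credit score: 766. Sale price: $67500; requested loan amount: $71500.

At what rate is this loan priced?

Credit score 766 ≥ 689; Total monthly debts = (1,425 + 360 + 140 + 790) = 2,715. Debt-to-income = 2,715/6,450 = 42.1% — meets 45% limit
LTV = 71,500/67,500 = 105.9% ≤ 110%
Row: 766 falls in 760+. Column: 105.9% falls in 104.01–110%. Rate = 5.45%.

5.45%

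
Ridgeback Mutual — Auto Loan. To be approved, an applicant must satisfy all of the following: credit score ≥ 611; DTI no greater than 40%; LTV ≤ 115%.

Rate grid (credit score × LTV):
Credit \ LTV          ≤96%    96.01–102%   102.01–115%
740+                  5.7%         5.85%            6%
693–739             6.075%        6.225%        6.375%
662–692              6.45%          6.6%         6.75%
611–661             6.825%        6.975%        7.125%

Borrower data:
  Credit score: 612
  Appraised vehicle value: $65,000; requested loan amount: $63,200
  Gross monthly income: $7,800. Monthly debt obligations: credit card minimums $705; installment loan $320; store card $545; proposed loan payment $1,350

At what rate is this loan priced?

Credit score 612 ≥ 611; Total monthly debts = (705 + 320 + 545 + 1,350) = 2,920. DTI = 2,920/7,800 = 37.4% ≤ 40%
Loan-to-value = 63,200/65,000 = 97.2% — pass (115% max)
Row: 612 falls in 611–661. Column: 97.2% falls in 96.01–102%. Rate = 6.975%.

6.975%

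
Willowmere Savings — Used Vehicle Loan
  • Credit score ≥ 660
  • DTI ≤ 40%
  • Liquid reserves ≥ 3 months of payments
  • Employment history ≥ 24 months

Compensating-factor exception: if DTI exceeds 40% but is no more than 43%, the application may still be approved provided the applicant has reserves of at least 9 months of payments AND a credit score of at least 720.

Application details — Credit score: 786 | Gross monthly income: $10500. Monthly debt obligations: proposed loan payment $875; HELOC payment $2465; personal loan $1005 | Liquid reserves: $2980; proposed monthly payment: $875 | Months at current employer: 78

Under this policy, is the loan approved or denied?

Denied

Credit score 786 ≥ 660 (meets base)
Total debts = (875 + 2,465 + 1,005) = 4,345. DTI = 4,345/10,500 = 41.4% > 40% — standard DTI limit exceeded.
Reserves = 2,980/875 = 3.4 months ≥ 3
Employment 78 ≥ 24 months
41.4% falls in the override range (40%–43%), so the compensating-factor test applies.
Reserves 3.4 < 9 months; credit score 786 ≥ 720.
Override conditions not both satisfied; exception does not apply.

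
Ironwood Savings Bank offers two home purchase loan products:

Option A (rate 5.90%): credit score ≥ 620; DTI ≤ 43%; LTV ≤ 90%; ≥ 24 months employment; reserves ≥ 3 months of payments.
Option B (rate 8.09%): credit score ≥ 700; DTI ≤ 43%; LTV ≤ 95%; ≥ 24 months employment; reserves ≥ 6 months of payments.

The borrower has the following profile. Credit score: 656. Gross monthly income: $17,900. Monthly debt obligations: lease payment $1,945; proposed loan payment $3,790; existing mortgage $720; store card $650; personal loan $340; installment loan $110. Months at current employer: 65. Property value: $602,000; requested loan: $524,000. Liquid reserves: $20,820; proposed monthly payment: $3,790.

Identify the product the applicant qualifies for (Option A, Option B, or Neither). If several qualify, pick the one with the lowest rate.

Total debts = (1,945 + 3,790 + 720 + 650 + 340 + 110) = 7,555; DTI = 7,555/17,900 = 42.2%.
LTV = 524,000/602,000 = 87%.
Reserves = 20,820/3,790 = 5.5 months.
Option A: score 656 ≥ 620; DTI 42.2% ≤ 43%; LTV 87% ≤ 90%; employment 65 ≥ 24 mo; reserves 5.5 ≥ 3 mo → qualifies.
Option B: score 656 < 700; DTI 42.2% ≤ 43%; LTV 87% ≤ 95%; employment 65 ≥ 24 mo; reserves 5.5 < 6 mo → does not qualify.

Option A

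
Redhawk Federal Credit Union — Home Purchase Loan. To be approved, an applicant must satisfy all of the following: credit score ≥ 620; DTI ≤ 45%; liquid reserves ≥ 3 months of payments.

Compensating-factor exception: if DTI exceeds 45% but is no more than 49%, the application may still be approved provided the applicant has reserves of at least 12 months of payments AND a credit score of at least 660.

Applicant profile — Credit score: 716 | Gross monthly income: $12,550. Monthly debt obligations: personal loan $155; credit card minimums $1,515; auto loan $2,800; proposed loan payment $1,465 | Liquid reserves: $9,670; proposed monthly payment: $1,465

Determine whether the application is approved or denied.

Denied

Credit score 716 ≥ 620 (meets base)
Total debts = (155 + 1,515 + 2,800 + 1,465) = 5,935. DTI: 5,935 ÷ 12,550 = 47.3%, over the 45% base limit.
Liquid reserves cover 9,670/1,465 = 6.6 months — ≥ 3 required
DTI 47.3% is within the 45%–49% exception band; checking compensating factors.
Override check — reserves: 6.6 mo (short of 12); score: 716 (ok).
Override conditions not both satisfied; exception does not apply.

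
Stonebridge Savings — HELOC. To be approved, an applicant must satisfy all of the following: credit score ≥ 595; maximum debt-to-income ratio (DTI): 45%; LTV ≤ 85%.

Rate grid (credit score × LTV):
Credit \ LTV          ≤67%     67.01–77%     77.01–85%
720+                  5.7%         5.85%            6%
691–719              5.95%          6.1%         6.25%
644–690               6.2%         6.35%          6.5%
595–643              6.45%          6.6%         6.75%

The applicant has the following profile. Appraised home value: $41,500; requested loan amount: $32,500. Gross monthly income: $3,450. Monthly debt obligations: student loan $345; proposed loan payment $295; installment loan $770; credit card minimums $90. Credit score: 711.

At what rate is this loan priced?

Credit score 711 ≥ 595; Total monthly debts = (345 + 295 + 770 + 90) = 1,500. DTI: 1,500 ÷ 3,450 = 43.5%, within the 45% cap
Loan-to-value = 32,500/41,500 = 78.3% — pass (85% max)
Row: 711 falls in 691–719. Column: 78.3% falls in 77.01–85%. Rate = 6.25%.

6.25%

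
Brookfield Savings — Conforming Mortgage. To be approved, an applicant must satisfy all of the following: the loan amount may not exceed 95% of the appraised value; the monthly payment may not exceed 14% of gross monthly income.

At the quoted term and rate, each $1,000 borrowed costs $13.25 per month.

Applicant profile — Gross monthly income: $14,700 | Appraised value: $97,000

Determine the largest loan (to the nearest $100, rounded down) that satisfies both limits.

Payment cap: 14% × $14,700 = $2,058/month.
At $13.25 per $1,000, that supports 2,058/13.25 × 1,000 ≈ $155,320 → $155,300.
LTV cap: 95% × $97,000 = $92,150 → $92,100.
Binding constraint: loan-to-value.

$92,100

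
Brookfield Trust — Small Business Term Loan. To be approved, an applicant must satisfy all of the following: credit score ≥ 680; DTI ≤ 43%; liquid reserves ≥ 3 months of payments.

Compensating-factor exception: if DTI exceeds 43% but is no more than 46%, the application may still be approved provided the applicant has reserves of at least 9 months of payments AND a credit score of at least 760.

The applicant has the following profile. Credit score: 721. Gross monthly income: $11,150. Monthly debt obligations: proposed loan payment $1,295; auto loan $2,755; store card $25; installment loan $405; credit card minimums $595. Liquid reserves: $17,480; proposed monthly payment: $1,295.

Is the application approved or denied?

Credit score 721 ≥ 680 (meets base)
Total debts = (1,295 + 2,755 + 25 + 405 + 595) = 5,075. DTI: 5,075 ÷ 11,150 = 45.5%, over the 43% base limit.
Reserves = 17,480/1,295 = 13.5 months ≥ 3
45.5% falls in the override range (43%–46%), so the compensating-factor test applies.
Reserves 13.5 ≥ 9 months; credit score 721 < 760.
Override conditions not both satisfied; exception does not apply.

Denied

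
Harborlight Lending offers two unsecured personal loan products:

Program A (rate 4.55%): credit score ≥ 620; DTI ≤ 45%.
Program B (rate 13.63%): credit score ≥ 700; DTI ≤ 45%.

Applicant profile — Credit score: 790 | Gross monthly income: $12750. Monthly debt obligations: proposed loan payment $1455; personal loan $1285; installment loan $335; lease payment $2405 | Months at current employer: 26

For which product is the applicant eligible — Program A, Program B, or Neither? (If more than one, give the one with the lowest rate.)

Total debts = (1,455 + 1,285 + 335 + 2,405) = 5,480; DTI = 5,480/12,750 = 43%.
Program A: score 790 ≥ 620; DTI 43% ≤ 45% → qualifies.
Program B: score 790 ≥ 700; DTI 43% ≤ 45% → qualifies.
Qualifying: Program A, Program B. Lowest rate is 4.55% → Program A.

Program A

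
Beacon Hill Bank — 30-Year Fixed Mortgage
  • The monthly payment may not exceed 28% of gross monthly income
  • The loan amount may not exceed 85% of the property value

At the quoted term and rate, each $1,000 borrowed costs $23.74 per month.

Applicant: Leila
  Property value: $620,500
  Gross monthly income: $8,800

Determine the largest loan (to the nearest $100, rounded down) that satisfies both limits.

$103,700

Payment cap: 28% × $8,800 = $2,464/month.
At $23.74 per $1,000, that supports 2,464/23.74 × 1,000 ≈ $103,791 → $103,700.
LTV cap: 85% × $620,500 = $527,425 → $527,400.
Binding constraint: payment-to-income.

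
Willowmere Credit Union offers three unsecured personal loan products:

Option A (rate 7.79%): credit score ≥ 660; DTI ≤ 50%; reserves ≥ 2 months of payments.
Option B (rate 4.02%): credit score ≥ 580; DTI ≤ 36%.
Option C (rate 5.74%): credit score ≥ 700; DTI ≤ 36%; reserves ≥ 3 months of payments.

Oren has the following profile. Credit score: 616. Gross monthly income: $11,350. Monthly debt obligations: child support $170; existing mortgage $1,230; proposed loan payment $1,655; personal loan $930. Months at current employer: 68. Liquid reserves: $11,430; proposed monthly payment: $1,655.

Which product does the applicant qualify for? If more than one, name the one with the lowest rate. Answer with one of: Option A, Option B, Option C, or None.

Option B

Total debts = (170 + 1,230 + 1,655 + 930) = 3,985; DTI = 3,985/11,350 = 35.1%.
Reserves = 11,430/1,655 = 6.9 months.
Option A: score 616 < 660; DTI 35.1% ≤ 50%; reserves 6.9 ≥ 2 mo → does not qualify.
Option B: score 616 ≥ 580; DTI 35.1% ≤ 36% → qualifies.
Option C: score 616 < 700; DTI 35.1% ≤ 36%; reserves 6.9 ≥ 3 mo → does not qualify.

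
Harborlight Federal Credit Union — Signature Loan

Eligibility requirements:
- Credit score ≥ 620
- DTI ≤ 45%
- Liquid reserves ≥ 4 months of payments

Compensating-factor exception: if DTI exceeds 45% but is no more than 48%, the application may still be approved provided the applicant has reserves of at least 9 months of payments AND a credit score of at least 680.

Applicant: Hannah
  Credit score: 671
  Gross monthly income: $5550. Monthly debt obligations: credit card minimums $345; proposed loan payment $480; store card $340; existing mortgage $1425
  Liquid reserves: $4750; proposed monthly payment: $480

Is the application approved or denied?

Credit score 671 ≥ 620 (meets base)
Total debts = (345 + 480 + 340 + 1,425) = 2,590. DTI = 2,590/5,550 = 46.7% > 45% — standard DTI limit exceeded.
Reserves: 4,750 ÷ 480 = 9.9 months (meets 4-month minimum)
46.7% falls in the override range (45%–48%), so the compensating-factor test applies.
Override check — reserves: 9.9 mo (ok); score: 671 (below 680).
Override conditions not both satisfied; exception does not apply.

Denied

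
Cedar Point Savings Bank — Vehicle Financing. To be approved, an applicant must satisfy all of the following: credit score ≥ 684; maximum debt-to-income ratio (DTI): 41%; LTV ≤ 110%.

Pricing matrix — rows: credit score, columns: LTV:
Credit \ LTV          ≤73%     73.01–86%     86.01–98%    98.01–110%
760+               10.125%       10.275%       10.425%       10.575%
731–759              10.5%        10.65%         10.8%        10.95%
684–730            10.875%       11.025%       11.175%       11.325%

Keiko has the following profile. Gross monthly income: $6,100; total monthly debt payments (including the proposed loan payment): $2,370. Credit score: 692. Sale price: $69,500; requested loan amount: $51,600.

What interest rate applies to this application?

Credit score 692 ≥ 684; Debt-to-income = 2,370/6,100 = 38.9% — meets 41% limit
Loan-to-value = 51,600/69,500 = 74.2% — pass (110% max)
Row: 692 falls in 684–730. Column: 74.2% falls in 73.01–86%. Rate = 11.025%.

11.025%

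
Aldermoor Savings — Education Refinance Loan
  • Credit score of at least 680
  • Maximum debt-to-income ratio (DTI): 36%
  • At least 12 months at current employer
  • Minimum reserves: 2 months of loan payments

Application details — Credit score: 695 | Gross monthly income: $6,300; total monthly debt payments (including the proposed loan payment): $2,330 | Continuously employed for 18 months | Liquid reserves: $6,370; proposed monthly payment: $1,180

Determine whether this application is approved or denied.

Denied

Credit score 695 ≥ 680 (meets)
DTI: 2,330 ÷ 6,300 = 37%, exceeds the 36% cap
Employment 18 ≥ 12 months
Reserves: 6,370 ÷ 1,180 = 5.4 months (meets 2-month minimum)
Fails on DTI.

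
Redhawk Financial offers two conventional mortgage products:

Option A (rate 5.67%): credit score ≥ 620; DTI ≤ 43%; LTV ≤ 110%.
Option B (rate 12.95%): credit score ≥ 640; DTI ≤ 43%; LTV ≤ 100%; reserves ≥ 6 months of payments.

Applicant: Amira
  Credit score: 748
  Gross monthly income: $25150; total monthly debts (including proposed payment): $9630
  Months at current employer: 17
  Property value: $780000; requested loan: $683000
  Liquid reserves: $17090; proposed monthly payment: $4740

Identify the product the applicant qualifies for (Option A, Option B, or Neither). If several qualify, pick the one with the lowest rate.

DTI = 9,630/25,150 = 38.3%.
LTV = 683,000/780,000 = 87.6%.
Reserves = 17,090/4,740 = 3.6 months.
Option A: score 748 ≥ 620; DTI 38.3% ≤ 43%; LTV 87.6% ≤ 110% → qualifies.
Option B: score 748 ≥ 640; DTI 38.3% ≤ 43%; LTV 87.6% ≤ 100%; reserves 3.6 < 6 mo → does not qualify.

Option A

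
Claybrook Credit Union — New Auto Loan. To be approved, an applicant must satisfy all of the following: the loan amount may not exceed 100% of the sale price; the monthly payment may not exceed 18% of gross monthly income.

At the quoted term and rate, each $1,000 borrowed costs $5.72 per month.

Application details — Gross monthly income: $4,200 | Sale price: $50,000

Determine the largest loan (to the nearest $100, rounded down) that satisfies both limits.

$50,000

Payment cap: 18% × $4,200 = $756/month.
At $5.72 per $1,000, that supports 756/5.72 × 1,000 ≈ $132,167 → $132,100.
LTV cap: 100% × $50,000 = $50,000 → $50,000.
Binding constraint: loan-to-value.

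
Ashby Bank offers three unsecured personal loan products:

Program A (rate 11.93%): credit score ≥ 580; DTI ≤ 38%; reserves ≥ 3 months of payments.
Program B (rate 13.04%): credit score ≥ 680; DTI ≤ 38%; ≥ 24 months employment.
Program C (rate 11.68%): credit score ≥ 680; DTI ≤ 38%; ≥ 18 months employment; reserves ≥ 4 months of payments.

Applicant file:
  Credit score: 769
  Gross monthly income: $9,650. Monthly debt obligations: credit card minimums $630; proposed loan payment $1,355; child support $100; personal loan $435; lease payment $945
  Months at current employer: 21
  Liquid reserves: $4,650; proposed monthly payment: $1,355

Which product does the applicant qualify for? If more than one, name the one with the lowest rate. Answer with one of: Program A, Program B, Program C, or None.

Total debts = (630 + 1,355 + 100 + 435 + 945) = 3,465; DTI = 3,465/9,650 = 35.9%.
Reserves = 4,650/1,355 = 3.4 months.
Program A: score 769 ≥ 580; DTI 35.9% ≤ 38%; reserves 3.4 ≥ 3 mo → qualifies.
Program B: score 769 ≥ 680; DTI 35.9% ≤ 38%; employment 21 < 24 mo → does not qualify.
Program C: score 769 ≥ 680; DTI 35.9% ≤ 38%; employment 21 ≥ 18 mo; reserves 3.4 < 4 mo → does not qualify.

Program A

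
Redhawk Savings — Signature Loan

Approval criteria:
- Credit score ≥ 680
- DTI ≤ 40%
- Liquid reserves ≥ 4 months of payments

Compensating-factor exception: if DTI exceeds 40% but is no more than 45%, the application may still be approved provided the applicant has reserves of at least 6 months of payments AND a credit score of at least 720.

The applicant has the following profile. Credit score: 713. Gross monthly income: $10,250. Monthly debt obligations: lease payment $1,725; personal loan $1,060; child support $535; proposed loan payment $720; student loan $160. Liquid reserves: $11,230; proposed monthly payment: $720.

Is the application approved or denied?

Denied

Credit score 713 ≥ 680 (meets base)
Total debts = (1,725 + 1,060 + 535 + 720 + 160) = 4,200. DTI: 4,200 ÷ 10,250 = 41%, over the 40% base limit.
Reserves = 11,230/720 = 15.6 months ≥ 4
DTI 41% is within the 40%–45% exception band; checking compensating factors.
Reserves 15.6 ≥ 6 months; credit score 713 < 720.
Override conditions not both satisfied; exception does not apply.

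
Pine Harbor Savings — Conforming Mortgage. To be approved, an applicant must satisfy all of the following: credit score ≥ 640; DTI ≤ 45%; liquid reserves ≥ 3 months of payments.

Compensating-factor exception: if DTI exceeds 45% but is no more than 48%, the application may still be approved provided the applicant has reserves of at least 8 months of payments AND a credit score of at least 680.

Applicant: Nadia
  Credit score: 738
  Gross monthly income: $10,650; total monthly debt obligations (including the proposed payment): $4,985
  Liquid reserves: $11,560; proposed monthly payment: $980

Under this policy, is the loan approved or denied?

Credit score 738 ≥ 640 (meets base)
DTI = 4,985/10,650 = 46.8% > 45% — standard DTI limit exceeded.
Reserves = 11,560/980 = 11.8 months ≥ 3
46.8% falls in the override range (45%–48%), so the compensating-factor test applies.
Reserves 11.8 ≥ 8 months; credit score 738 ≥ 680.
Both compensating conditions met → exception applies.

Approved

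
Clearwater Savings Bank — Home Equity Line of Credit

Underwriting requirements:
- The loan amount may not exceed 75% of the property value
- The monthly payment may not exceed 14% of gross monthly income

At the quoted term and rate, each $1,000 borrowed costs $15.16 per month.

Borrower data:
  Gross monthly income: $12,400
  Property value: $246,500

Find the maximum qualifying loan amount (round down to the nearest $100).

$114,500

Payment cap: 14% × $12,400 = $1,736/month.
At $15.16 per $1,000, that supports 1,736/15.16 × 1,000 ≈ $114,511 → $114,500.
LTV cap: 75% × $246,500 = $184,875 → $184,800.
Binding constraint: payment-to-income.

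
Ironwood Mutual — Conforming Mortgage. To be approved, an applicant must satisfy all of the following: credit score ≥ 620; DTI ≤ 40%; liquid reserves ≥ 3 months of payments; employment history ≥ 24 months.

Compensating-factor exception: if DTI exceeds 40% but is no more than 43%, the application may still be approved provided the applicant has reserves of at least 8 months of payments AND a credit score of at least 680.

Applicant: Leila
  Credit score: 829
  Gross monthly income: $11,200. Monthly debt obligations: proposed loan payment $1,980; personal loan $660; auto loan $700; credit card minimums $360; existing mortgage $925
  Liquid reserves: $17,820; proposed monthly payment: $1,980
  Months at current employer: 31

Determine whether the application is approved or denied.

Approved

Credit score 829 ≥ 620 (meets base)
Total debts = (1,980 + 660 + 700 + 360 + 925) = 4,625. DTI: 4,625 ÷ 11,200 = 41.3%, over the 40% base limit.
Liquid reserves cover 17,820/1,980 = 9.0 months — ≥ 3 required
Employment 31 ≥ 24 months
DTI 41.3% is within the 40%–43% exception band; checking compensating factors.
Reserves 9.0 ≥ 8 months; credit score 829 ≥ 680.
Both override conditions satisfied; DTI exception granted.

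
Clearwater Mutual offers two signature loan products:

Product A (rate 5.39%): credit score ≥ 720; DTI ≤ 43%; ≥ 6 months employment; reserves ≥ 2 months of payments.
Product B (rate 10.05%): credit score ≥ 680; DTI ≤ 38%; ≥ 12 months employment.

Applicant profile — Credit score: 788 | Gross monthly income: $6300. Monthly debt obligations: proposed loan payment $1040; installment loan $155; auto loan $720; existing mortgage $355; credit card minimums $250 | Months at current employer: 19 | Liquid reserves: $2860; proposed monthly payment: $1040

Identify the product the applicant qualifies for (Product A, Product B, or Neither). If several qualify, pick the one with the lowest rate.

Product A

Total debts = (1,040 + 155 + 720 + 355 + 250) = 2,520; DTI = 2,520/6,300 = 40%.
Reserves = 2,860/1,040 = 2.8 months.
Product A: score 788 ≥ 720; DTI 40% ≤ 43%; employment 19 ≥ 6 mo; reserves 2.8 ≥ 2 mo → qualifies.
Product B: score 788 ≥ 680; DTI 40% > 38%; employment 19 ≥ 12 mo → does not qualify.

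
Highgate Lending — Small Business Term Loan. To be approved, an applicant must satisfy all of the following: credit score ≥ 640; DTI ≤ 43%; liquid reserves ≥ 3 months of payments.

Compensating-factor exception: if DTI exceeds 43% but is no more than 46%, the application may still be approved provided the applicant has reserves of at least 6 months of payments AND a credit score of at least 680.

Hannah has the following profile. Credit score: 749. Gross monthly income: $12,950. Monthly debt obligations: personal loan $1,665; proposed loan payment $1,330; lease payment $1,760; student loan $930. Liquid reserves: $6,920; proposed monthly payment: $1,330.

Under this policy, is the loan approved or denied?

Denied

Credit score 749 ≥ 640 (meets base)
Total debts = (1,665 + 1,330 + 1,760 + 930) = 5,685. DTI = 5,685/12,950 = 43.9% > 43% — standard DTI limit exceeded.
Liquid reserves cover 6,920/1,330 = 5.2 months — ≥ 3 required
DTI 43.9% is within the 43%–46% exception band; checking compensating factors.
Override check — reserves: 5.2 mo (short of 6); score: 749 (ok).
Override conditions not both satisfied; exception does not apply.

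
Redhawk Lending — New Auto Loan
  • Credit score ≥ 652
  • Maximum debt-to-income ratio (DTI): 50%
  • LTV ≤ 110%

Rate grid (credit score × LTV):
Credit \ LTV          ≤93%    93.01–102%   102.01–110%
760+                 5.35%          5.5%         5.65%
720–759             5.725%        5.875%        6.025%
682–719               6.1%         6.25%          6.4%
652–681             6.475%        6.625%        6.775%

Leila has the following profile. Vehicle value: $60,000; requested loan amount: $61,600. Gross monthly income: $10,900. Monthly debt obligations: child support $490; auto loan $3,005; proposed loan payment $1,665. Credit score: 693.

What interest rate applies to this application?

6.4%

Credit score 693 ≥ 652; Total monthly debts = (490 + 3,005 + 1,665) = 5,160. Debt-to-income = 5,160/10,900 = 47.3% — meets 50% limit
LTV: 61,600 ÷ 60,000 = 102.7%, within 110% cap
Row: 693 falls in 682–719. Column: 102.7% falls in 102.01–110%. Rate = 6.4%.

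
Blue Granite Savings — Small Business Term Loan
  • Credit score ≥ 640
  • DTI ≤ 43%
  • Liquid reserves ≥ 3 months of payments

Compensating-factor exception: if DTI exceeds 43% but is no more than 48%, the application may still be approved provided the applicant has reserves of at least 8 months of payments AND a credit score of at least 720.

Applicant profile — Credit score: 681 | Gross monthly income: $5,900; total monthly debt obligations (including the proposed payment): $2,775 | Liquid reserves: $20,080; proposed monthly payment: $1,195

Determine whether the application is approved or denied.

Denied

Credit score 681 ≥ 640 (meets base)
DTI: 2,775 ÷ 5,900 = 47%, over the 43% base limit.
Reserves: 20,080 ÷ 1,195 = 16.8 months (meets 3-month minimum)
47% falls in the override range (43%–48%), so the compensating-factor test applies.
Override check — reserves: 16.8 mo (ok); score: 681 (below 720).
Compensating-factor requirement not fully met.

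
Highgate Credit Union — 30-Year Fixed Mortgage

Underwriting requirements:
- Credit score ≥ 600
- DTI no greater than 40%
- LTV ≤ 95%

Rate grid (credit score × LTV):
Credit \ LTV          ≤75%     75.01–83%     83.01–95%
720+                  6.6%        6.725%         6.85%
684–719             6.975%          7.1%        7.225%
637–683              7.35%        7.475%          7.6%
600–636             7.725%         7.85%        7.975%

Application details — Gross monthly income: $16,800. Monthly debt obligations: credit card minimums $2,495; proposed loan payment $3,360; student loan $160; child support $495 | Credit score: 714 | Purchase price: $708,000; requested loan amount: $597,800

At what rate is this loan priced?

Credit score 714 ≥ 600; Total monthly debts = (2,495 + 3,360 + 160 + 495) = 6,510. DTI = 6,510/16,800 = 38.8% ≤ 40%
LTV: 597,800 ÷ 708,000 = 84.4%, within 95% cap
Row: 714 falls in 684–719. Column: 84.4% falls in 83.01–95%. Rate = 7.225%.

7.225%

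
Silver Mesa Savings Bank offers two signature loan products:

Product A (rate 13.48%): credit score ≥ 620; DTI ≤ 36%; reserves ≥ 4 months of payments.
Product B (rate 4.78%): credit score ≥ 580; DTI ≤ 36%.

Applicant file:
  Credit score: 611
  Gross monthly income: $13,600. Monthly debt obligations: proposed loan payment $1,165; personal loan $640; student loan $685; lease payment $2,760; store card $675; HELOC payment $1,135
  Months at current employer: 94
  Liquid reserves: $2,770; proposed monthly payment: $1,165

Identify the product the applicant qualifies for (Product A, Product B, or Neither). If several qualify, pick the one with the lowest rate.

Total debts = (1,165 + 640 + 685 + 2,760 + 675 + 1,135) = 7,060; DTI = 7,060/13,600 = 51.9%.
Reserves = 2,770/1,165 = 2.4 months.
Product A: score 611 < 620; DTI 51.9% > 36%; reserves 2.4 < 4 mo → does not qualify.
Product B: score 611 ≥ 580; DTI 51.9% > 36% → does not qualify.

Neither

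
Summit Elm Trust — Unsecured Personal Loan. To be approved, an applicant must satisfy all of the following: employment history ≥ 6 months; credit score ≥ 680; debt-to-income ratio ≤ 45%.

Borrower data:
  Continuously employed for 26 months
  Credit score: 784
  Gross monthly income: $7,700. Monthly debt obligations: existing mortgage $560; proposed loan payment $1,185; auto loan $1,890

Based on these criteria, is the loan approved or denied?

Employment 26 ≥ 6 months
Credit score 784 ≥ 680 (meets)
Total monthly debts = (560 + 1,185 + 1,890) = 3,635. DTI: 3,635 ÷ 7,700 = 47.2%, exceeds the 45% cap
Fails on DTI.

Denied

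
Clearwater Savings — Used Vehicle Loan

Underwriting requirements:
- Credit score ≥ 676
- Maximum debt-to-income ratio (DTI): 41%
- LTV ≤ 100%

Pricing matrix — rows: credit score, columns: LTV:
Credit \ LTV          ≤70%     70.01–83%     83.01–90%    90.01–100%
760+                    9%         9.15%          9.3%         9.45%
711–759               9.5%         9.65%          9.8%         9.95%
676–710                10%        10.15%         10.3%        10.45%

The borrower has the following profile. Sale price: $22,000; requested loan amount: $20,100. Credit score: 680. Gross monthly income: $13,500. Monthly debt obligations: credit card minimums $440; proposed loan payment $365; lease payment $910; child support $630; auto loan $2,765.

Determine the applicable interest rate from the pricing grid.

Credit score 680 ≥ 676; Total monthly debts = (440 + 365 + 910 + 630 + 2,765) = 5,110. DTI: 5,110 ÷ 13,500 = 37.9%, within the 41% cap
LTV = 20,100/22,000 = 91.4% ≤ 100%
Row: 680 falls in 676–710. Column: 91.4% falls in 90.01–100%. Rate = 10.45%.

10.45%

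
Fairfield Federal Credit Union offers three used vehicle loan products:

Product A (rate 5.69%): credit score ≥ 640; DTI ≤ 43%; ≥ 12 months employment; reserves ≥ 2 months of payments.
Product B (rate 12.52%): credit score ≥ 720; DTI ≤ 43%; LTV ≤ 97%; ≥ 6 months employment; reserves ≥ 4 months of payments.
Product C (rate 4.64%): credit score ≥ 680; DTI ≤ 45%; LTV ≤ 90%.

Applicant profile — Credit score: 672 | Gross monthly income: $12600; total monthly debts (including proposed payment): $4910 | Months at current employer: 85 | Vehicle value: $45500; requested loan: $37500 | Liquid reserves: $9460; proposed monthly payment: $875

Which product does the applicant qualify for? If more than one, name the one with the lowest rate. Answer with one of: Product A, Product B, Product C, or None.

Product A

DTI = 4,910/12,600 = 39%.
LTV = 37,500/45,500 = 82.4%.
Reserves = 9,460/875 = 10.8 months.
Product A: score 672 ≥ 640; DTI 39% ≤ 43%; employment 85 ≥ 12 mo; reserves 10.8 ≥ 2 mo → qualifies.
Product B: score 672 < 720; DTI 39% ≤ 43%; LTV 82.4% ≤ 97%; employment 85 ≥ 6 mo; reserves 10.8 ≥ 4 mo → does not qualify.
Product C: score 672 < 680; DTI 39% ≤ 45%; LTV 82.4% ≤ 90% → does not qualify.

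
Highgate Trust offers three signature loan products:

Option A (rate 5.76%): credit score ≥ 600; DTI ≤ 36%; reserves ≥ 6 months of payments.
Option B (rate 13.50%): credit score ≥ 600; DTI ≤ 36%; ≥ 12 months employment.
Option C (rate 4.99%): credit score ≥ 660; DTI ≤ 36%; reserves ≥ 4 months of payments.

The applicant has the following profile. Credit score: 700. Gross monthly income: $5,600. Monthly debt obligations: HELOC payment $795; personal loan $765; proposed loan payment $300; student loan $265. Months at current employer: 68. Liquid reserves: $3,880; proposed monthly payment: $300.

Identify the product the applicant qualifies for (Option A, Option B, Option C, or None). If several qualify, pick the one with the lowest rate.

None

Total debts = (795 + 765 + 300 + 265) = 2,125; DTI = 2,125/5,600 = 37.9%.
Reserves = 3,880/300 = 12.9 months.
Option A: score 700 ≥ 600; DTI 37.9% > 36%; reserves 12.9 ≥ 6 mo → does not qualify.
Option B: score 700 ≥ 600; DTI 37.9% > 36%; employment 68 ≥ 12 mo → does not qualify.
Option C: score 700 ≥ 660; DTI 37.9% > 36%; reserves 12.9 ≥ 4 mo → does not qualify.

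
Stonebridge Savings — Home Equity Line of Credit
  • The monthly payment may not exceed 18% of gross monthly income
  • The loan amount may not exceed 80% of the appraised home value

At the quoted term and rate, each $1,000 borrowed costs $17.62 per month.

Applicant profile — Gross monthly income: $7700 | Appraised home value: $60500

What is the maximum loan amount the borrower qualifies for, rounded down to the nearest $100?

$48,400

Payment cap: 18% × $7,700 = $1,386/month.
At $17.62 per $1,000, that supports 1,386/17.62 × 1,000 ≈ $78,660 → $78,600.
LTV cap: 80% × $60,500 = $48,400 → $48,400.
Binding constraint: loan-to-value.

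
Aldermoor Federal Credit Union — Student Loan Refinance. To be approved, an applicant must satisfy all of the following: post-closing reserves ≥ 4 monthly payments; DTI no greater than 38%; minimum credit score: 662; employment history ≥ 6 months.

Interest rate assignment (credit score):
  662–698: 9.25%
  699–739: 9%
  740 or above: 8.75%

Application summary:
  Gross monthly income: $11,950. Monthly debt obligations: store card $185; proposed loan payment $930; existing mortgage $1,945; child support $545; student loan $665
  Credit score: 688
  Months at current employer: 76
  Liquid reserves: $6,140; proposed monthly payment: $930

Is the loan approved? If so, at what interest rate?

Approved at 9.25%

Credit score 688 ≥ 662 (meets minimum)
Total monthly debts = (185 + 930 + 1,945 + 545 + 665) = 4,270. Debt-to-income = 4,270/11,950 = 35.7% — meets 38% limit
Employment 76 ≥ 6 months
Reserves = 6,140/930 = 6.6 months ≥ 4
All requirements met. Score 688 falls in the 662–698 tier → 9.25%.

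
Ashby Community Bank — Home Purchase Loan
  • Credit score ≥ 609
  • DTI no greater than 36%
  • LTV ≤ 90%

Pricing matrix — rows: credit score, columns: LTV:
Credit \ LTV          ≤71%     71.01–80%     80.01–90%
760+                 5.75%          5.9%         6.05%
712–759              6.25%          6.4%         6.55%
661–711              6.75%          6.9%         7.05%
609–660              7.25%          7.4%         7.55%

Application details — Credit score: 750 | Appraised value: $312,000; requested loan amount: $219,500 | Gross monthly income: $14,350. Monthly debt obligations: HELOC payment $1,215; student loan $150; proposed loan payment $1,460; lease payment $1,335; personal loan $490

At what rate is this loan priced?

Credit score 750 ≥ 609; Total monthly debts = (1,215 + 150 + 1,460 + 1,335 + 490) = 4,650. Debt-to-income = 4,650/14,350 = 32.4% — meets 36% limit
LTV: 219,500 ÷ 312,000 = 70.4%, within 90% cap
Score 750 is in the 712–759 band; LTV 70.4% is in the ≤71% band → 6.25%.

6.25%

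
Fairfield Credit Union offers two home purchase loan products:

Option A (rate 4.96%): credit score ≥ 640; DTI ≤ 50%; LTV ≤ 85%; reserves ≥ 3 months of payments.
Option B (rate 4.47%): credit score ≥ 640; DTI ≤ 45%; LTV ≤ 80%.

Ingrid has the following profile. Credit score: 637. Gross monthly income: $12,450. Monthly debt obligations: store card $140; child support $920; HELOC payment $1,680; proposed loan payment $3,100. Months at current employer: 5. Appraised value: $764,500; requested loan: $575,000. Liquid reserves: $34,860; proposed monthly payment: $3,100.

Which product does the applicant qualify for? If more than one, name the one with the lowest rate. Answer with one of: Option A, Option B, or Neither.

Neither

Total debts = (140 + 920 + 1,680 + 3,100) = 5,840; DTI = 5,840/12,450 = 46.9%.
LTV = 575,000/764,500 = 75.2%.
Reserves = 34,860/3,100 = 11.2 months.
Option A: score 637 < 640; DTI 46.9% ≤ 50%; LTV 75.2% ≤ 85%; reserves 11.2 ≥ 3 mo → does not qualify.
Option B: score 637 < 640; DTI 46.9% > 45%; LTV 75.2% ≤ 80% → does not qualify.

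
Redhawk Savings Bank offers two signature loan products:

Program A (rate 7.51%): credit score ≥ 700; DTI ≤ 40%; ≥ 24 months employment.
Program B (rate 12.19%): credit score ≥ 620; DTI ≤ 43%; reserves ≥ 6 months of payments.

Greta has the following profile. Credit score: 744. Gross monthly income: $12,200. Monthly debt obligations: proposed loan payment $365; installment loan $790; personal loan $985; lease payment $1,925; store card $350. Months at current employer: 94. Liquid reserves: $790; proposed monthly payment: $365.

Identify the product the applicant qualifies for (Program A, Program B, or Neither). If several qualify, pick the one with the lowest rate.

Program A

Total debts = (365 + 790 + 985 + 1,925 + 350) = 4,415; DTI = 4,415/12,200 = 36.2%.
Reserves = 790/365 = 2.2 months.
Program A: score 744 ≥ 700; DTI 36.2% ≤ 40%; employment 94 ≥ 24 mo → qualifies.
Program B: score 744 ≥ 620; DTI 36.2% ≤ 43%; reserves 2.2 < 6 mo → does not qualify.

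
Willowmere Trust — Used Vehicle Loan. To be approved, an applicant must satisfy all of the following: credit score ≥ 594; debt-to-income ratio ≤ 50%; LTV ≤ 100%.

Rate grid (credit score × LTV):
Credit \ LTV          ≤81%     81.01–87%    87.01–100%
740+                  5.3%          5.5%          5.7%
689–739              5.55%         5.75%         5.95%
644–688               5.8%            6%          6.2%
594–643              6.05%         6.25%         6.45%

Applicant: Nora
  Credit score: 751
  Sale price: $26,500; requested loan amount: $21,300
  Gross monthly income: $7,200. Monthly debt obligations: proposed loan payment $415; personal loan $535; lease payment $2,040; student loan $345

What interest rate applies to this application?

5.3%

Credit score 751 ≥ 594; Total monthly debts = (415 + 535 + 2,040 + 345) = 3,335. DTI = 3,335/7,200 = 46.3% ≤ 50%
LTV = 21,300/26,500 = 80.4% ≤ 100%
Credit 751 → row 740+; LTV 80.4% → column ≤81%. Grid cell → 5.3%.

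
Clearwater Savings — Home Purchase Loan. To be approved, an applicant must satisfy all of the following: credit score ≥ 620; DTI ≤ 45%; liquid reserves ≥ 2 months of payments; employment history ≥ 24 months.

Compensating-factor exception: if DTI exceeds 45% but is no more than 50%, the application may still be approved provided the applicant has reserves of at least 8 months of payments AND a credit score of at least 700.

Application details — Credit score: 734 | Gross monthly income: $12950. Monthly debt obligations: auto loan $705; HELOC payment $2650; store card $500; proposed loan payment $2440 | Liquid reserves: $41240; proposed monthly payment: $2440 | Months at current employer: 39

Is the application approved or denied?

Approved

Credit score 734 ≥ 620 (meets base)
Total debts = (705 + 2,650 + 500 + 2,440) = 6,295. DTI: 6,295 ÷ 12,950 = 48.6%, over the 45% base limit.
Liquid reserves cover 41,240/2,440 = 16.9 months — ≥ 2 required
Employment 39 ≥ 24 months
DTI 48.6% is within the 45%–50% exception band; checking compensating factors.
Reserves 16.9 ≥ 8 months; credit score 734 ≥ 700.
Both override conditions satisfied; DTI exception granted.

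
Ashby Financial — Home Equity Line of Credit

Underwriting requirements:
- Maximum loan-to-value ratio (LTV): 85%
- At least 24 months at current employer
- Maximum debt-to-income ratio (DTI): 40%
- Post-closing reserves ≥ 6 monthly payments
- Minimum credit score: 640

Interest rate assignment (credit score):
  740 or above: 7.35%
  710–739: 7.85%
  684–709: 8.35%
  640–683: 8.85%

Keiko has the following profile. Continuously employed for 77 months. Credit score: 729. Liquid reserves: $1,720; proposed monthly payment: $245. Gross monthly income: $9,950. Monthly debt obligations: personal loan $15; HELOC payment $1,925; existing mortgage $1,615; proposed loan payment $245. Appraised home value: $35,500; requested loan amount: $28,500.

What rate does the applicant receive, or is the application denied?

Credit score 729 ≥ 640 (meets minimum)
LTV: 28,500 ÷ 35,500 = 80.3%, within 85% cap
Total monthly debts = (15 + 1,925 + 1,615 + 245) = 3,800. DTI: 3,800 ÷ 9,950 = 38.2%, within the 40% cap
Reserves = 1,720/245 = 7.0 months ≥ 6
Employment 77 ≥ 24 months
All requirements met. Score 729 falls in the 710–739 tier → 7.85%.

Approved at 7.85%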